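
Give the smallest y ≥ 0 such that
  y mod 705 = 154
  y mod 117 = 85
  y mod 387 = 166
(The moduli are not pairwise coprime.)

533839

gcd(705, 117) = 3 and 3 | (85 − 154), so the pair is consistent; merging gives y ≡ 11434 (mod 27495), where 27495 = lcm(705, 117).
gcd(27495, 387) = 9 and 9 | (166 − 11434), so the pair is consistent; merging gives y ≡ 533839 (mod 1182285), where 1182285 = lcm(27495, 387).
The solution is unique modulo lcm(705, 117, 387) = 1182285.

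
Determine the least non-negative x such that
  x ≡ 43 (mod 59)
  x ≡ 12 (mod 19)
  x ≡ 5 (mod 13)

The moduli are pairwise coprime; N = 59·19·13 = 14573.
N/59 = 247; 247 ≡ 11 (mod 59); 11·43 ≡ 1, so inverse 43.
N/19 = 767; 767 ≡ 7 (mod 19); 7·11 ≡ 1, so inverse 11.
N/13 = 1121; 1121 ≡ 3 (mod 13); 3·9 ≡ 1, so inverse 9.
x ≡ 43·247·43 + 12·767·11 + 5·1121·9 = 608392.
608392 mod 14573 = 10899.

10899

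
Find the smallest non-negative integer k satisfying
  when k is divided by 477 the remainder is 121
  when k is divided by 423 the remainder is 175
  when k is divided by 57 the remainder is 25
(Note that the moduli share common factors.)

gcd(477, 423) = 9 and 9 | (175 − 121), so the pair is consistent; merging gives k ≡ 598 (mod 22419), where 22419 = lcm(477, 423).
gcd(22419, 57) = 3 and 3 | (25 − 598), so the pair is consistent; merging gives k ≡ 67855 (mod 425961), where 425961 = lcm(22419, 57).
The solution is unique modulo lcm(477, 423, 57) = 425961.

67855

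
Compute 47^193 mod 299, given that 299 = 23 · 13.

Mod 23: 47 ≡ 1; by Fermat, exponent reduces to 193 mod 22 = 17; 1^17 ≡ 1 (mod 23).
Mod 13: 47 ≡ 8; by Fermat, exponent reduces to 193 mod 12 = 1; 8^1 ≡ 8 (mod 13).
Combine by CRT: x ≡ 1 (mod 23), x ≡ 8 (mod 13) ⇒ x ≡ 47 (mod 299).

47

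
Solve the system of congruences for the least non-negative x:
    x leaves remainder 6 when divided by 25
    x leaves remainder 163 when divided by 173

2931

From x ≡ 6 (mod 25) write x = 6 + 25t. Substituting into x ≡ 163 (mod 173) gives 25t ≡ 157 (mod 173), and since 25⁻¹ ≡ 90 (mod 173), t ≡ 117. Hence x ≡ 6 + 25·117 = 2931 (mod 4325).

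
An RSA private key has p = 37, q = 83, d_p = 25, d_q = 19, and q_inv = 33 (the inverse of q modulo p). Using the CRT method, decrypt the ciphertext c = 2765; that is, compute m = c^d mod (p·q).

m₁ = c^(d_p) mod p: c ≡ 27 (mod 37), and 27^25 mod 37 = 27.
m₂ = c^(d_q) mod q: c ≡ 26 (mod 83), and 26^19 mod 83 = 64.
h = q_inv·(m₁ − m₂) mod p = 33·(27 − 64) mod 37 = 0.
m = m₂ + h·q = 64 + 0·83 = 64.

64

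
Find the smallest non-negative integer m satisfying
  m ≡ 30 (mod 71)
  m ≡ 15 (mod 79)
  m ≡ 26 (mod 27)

The moduli are pairwise coprime; N = 71·79·27 = 151443.
N/71 = 2133; 2133 ≡ 3 (mod 71); 3·24 ≡ 1, so inverse 24.
N/79 = 1917; 1917 ≡ 21 (mod 79); 21·64 ≡ 1, so inverse 64.
N/27 = 5609; 5609 ≡ 20 (mod 27); 20·23 ≡ 1, so inverse 23.
m ≡ 30·2133·24 + 15·1917·64 + 26·5609·23 = 6730262.
6730262 mod 151443 = 66770.

66770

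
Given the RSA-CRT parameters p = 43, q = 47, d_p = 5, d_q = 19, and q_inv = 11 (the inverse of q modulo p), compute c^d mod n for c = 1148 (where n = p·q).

184

m₁ = c^(d_p) mod p: c ≡ 30 (mod 43), and 30^5 mod 43 = 12.
m₂ = c^(d_q) mod q: c ≡ 20 (mod 47), and 20^19 mod 47 = 43.
h = q_inv·(m₁ − m₂) mod p = 11·(12 − 43) mod 43 = 3.
m = m₂ + h·q = 43 + 3·47 = 184.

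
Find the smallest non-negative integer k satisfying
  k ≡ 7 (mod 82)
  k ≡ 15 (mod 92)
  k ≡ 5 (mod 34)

59539

gcd(82, 92) = 2 and 2 | (15 − 7), so the pair is consistent; merging gives k ≡ 2959 (mod 3772), where 3772 = lcm(82, 92).
gcd(3772, 34) = 2 and 2 | (5 − 2959), so the pair is consistent; merging gives k ≡ 59539 (mod 64124), where 64124 = lcm(3772, 34).
The solution is unique modulo lcm(82, 92, 34) = 64124.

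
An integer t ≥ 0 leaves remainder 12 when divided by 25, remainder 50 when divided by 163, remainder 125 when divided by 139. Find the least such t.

150662

From t ≡ 12 (mod 25) write t = 12 + 25s. Substituting into t ≡ 50 (mod 163) gives 25s ≡ 38 (mod 163), and since 25⁻¹ ≡ 150 (mod 163), s ≡ 158. Hence t ≡ 12 + 25·158 = 3962 (mod 4075).
From t ≡ 3962 (mod 4075) write t = 3962 + 4075s. Substituting into t ≡ 125 (mod 139) gives 4075s ≡ 55 (mod 139), and since 44⁻¹ ≡ 79 (mod 139), s ≡ 36. Hence t ≡ 3962 + 4075·36 = 150662 (mod 566425).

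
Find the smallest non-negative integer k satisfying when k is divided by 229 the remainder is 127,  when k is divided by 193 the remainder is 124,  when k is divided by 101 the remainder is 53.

3053384

The moduli are pairwise coprime; N = 229·193·101 = 4463897.
N/229 = 19493; 19493 ≡ 28 (mod 229); 28·90 ≡ 1, so inverse 90.
N/193 = 23129; 23129 ≡ 162 (mod 193); 162·56 ≡ 1, so inverse 56.
N/101 = 44197; 44197 ≡ 60 (mod 101); 60·32 ≡ 1, so inverse 32.
k ≡ 127·19493·90 + 124·23129·56 + 53·44197·32 = 458370878.
458370878 mod 4463897 = 3053384.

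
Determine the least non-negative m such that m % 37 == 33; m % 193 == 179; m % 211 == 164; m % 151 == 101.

35924813

The moduli are pairwise coprime; N = 37·193·211·151 = 227519401.
N/37 = 6149173; 6149173 ≡ 32 (mod 37); 32·22 ≡ 1, so inverse 22.
N/193 = 1178857; 1178857 ≡ 13 (mod 193); 13·104 ≡ 1, so inverse 104.
N/211 = 1078291; 1078291 ≡ 81 (mod 211); 81·99 ≡ 1, so inverse 99.
N/151 = 1506751; 1506751 ≡ 73 (mod 151); 73·60 ≡ 1, so inverse 60.
m ≡ 33·6149173·22 + 179·1178857·104 + 164·1078291·99 + 101·1506751·60 = 53047945246.
53047945246 mod 227519401 = 35924813.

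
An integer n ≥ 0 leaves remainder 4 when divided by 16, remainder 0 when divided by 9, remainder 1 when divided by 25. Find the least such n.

1476

The moduli are pairwise coprime; M = 16·9·25 = 3600.
M/16 = 225; 225 ≡ 1 (mod 16), inverse 1.
M/9 = 400; 400 ≡ 4 (mod 9); 4·7 ≡ 1, so inverse 7.
M/25 = 144; 144 ≡ 19 (mod 25); 19·4 ≡ 1, so inverse 4.
n ≡ 4·225·1 + 0·400·7 + 1·144·4 = 1476.
1476 mod 3600 = 1476.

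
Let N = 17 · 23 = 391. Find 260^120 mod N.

220

Mod 17: 260 ≡ 5; by Fermat, exponent reduces to 120 mod 16 = 8; 5^8 ≡ 16 (mod 17).
Mod 23: 260 ≡ 7; by Fermat, exponent reduces to 120 mod 22 = 10; 7^10 ≡ 13 (mod 23).
Combine by CRT: x ≡ 16 (mod 17), x ≡ 13 (mod 23) ⇒ x ≡ 220 (mod 391).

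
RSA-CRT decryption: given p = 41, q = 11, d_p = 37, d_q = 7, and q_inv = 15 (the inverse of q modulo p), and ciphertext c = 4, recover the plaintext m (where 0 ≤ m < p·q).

m₁ = c^(d_p) mod p: c ≡ 4 (mod 41), and 4^37 mod 41 = 25.
m₂ = c^(d_q) mod q: c ≡ 4 (mod 11), and 4^7 mod 11 = 5.
h = q_inv·(m₁ − m₂) mod p = 15·(25 − 5) mod 41 = 13.
m = m₂ + h·q = 5 + 13·11 = 148.

148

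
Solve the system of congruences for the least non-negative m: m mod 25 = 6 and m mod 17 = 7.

From m ≡ 6 (mod 25) write m = 6 + 25t. Substituting into m ≡ 7 (mod 17) gives 25t ≡ 1 (mod 17), and since 8⁻¹ ≡ 15 (mod 17), t ≡ 15. Hence m ≡ 6 + 25·15 = 381 (mod 425).

381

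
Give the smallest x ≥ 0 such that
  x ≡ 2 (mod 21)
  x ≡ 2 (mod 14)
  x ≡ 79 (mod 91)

gcd(21, 14) = 7 and 7 | (2 − 2), so the pair is consistent; merging gives x ≡ 2 (mod 42), where 42 = lcm(21, 14).
gcd(42, 91) = 7 and 7 | (79 − 2), so the pair is consistent; merging gives x ≡ 170 (mod 546), where 546 = lcm(42, 91).
The solution is unique modulo lcm(21, 14, 91) = 546.

170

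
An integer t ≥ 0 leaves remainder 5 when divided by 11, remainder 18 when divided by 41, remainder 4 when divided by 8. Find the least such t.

3052

The moduli are pairwise coprime; N = 11·41·8 = 3608.
N/11 = 328; 328 ≡ 9 (mod 11); 9·5 ≡ 1, so inverse 5.
N/41 = 88; 88 ≡ 6 (mod 41); 6·7 ≡ 1, so inverse 7.
N/8 = 451; 451 ≡ 3 (mod 8); 3·3 ≡ 1, so inverse 3.
t ≡ 5·328·5 + 18·88·7 + 4·451·3 = 24700.
24700 mod 3608 = 3052.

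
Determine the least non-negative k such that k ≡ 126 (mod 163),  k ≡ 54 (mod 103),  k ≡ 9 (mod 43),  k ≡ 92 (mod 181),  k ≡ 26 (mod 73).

The moduli are pairwise coprime; N = 163·103·43·181·73 = 9538821451.
N/163 = 58520377; 58520377 ≡ 117 (mod 163); 117·124 ≡ 1, so inverse 124.
N/103 = 92609917; 92609917 ≡ 42 (mod 103); 42·27 ≡ 1, so inverse 27.
N/43 = 221833057; 221833057 ≡ 13 (mod 43); 13·10 ≡ 1, so inverse 10.
N/181 = 52700671; 52700671 ≡ 168 (mod 181); 168·167 ≡ 1, so inverse 167.
N/73 = 130668787; 130668787 ≡ 28 (mod 73); 28·60 ≡ 1, so inverse 60.
k ≡ 126·58520377·124 + 54·92609917·27 + 9·221833057·10 + 92·52700671·167 + 26·130668787·60 = 2082849021328.
2082849021328 mod 9538821451 = 3385945010.

3385945010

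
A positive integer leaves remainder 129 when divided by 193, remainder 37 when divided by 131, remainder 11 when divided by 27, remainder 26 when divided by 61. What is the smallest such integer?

From N ≡ 129 (mod 193) write N = 129 + 193t. Substituting into N ≡ 37 (mod 131) gives 193t ≡ 39 (mod 131), and since 62⁻¹ ≡ 112 (mod 131), t ≡ 45. Hence N ≡ 129 + 193·45 = 8814 (mod 25283).
From N ≡ 8814 (mod 25283) write N = 8814 + 25283t. Substituting into N ≡ 11 (mod 27) gives 25283t ≡ 26 (mod 27), and since 11⁻¹ ≡ 5 (mod 27), t ≡ 22. Hence N ≡ 8814 + 25283·22 = 565040 (mod 682641).
From N ≡ 565040 (mod 682641) write N = 565040 + 682641t. Substituting into N ≡ 26 (mod 61) gives 682641t ≡ 29 (mod 61), and since 51⁻¹ ≡ 6 (mod 61), t ≡ 52. Hence N ≡ 565040 + 682641·52 = 36062372 (mod 41641101).

36062372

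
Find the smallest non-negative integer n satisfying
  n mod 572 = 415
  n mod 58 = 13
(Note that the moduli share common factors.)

8423

gcd(572, 58) = 2 and 2 | (13 − 415), so the pair is consistent; merging gives n ≡ 8423 (mod 16588), where 16588 = lcm(572, 58).
The solution is unique modulo lcm(572, 58) = 16588.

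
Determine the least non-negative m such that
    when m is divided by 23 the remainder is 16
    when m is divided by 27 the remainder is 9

522

From m ≡ 16 (mod 23) write m = 16 + 23t. Substituting into m ≡ 9 (mod 27) gives 23t ≡ 20 (mod 27), and since 23⁻¹ ≡ 20 (mod 27), t ≡ 22. Hence m ≡ 16 + 23·22 = 522 (mod 621).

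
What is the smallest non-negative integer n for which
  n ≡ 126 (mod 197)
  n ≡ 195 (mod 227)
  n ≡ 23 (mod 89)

2633622

The moduli are pairwise coprime; M = 197·227·89 = 3979991.
M/197 = 20203; 20203 ≡ 109 (mod 197); 109·47 ≡ 1, so inverse 47.
M/227 = 17533; 17533 ≡ 54 (mod 227); 54·206 ≡ 1, so inverse 206.
M/89 = 44719; 44719 ≡ 41 (mod 89); 41·76 ≡ 1, so inverse 76.
n ≡ 126·20203·47 + 195·17533·206 + 23·44719·76 = 902111588.
902111588 mod 3979991 = 2633622.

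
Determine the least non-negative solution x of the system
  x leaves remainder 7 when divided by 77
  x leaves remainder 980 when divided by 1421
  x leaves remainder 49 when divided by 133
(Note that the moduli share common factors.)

gcd(77, 1421) = 7 and 7 | (980 − 7), so the pair is consistent; merging gives x ≡ 5243 (mod 15631), where 15631 = lcm(77, 1421).
gcd(15631, 133) = 7 and 7 | (49 − 5243), so the pair is consistent; merging gives x ≡ 270970 (mod 296989), where 296989 = lcm(15631, 133).
The solution is unique modulo lcm(77, 1421, 133) = 296989.

270970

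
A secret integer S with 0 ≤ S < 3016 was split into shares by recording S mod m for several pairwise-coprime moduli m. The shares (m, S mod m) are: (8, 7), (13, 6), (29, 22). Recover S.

2255

The moduli are pairwise coprime; N = 8·13·29 = 3016.
N/8 = 377; 377 ≡ 1 (mod 8), inverse 1.
N/13 = 232; 232 ≡ 11 (mod 13); 11·6 ≡ 1, so inverse 6.
N/29 = 104; 104 ≡ 17 (mod 29); 17·12 ≡ 1, so inverse 12.
S ≡ 7·377·1 + 6·232·6 + 22·104·12 = 38447.
38447 mod 3016 = 2255.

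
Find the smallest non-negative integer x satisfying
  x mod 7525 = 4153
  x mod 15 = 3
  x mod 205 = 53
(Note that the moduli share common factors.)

gcd(7525, 15) = 5 and 5 | (3 − 4153), so the pair is consistent; merging gives x ≡ 19203 (mod 22575), where 22575 = lcm(7525, 15).
gcd(22575, 205) = 5 and 5 | (53 − 19203), so the pair is consistent; merging gives x ≡ 312678 (mod 925575), where 925575 = lcm(22575, 205).
The solution is unique modulo lcm(7525, 15, 205) = 925575.

312678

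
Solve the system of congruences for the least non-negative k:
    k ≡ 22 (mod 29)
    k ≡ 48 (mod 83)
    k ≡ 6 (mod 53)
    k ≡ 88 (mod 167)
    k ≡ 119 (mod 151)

824002136

Combine the congruences pairwise.
From k ≡ 22 (mod 29) write k = 22 + 29t. Substituting into k ≡ 48 (mod 83) gives 29t ≡ 26 (mod 83), and since 29⁻¹ ≡ 63 (mod 83), t ≡ 61. Hence k ≡ 22 + 29·61 = 1791 (mod 2407).
From k ≡ 1791 (mod 2407) write k = 1791 + 2407t. Substituting into k ≡ 6 (mod 53) gives 2407t ≡ 17 (mod 53), and since 22⁻¹ ≡ 41 (mod 53), t ≡ 8. Hence k ≡ 1791 + 2407·8 = 21047 (mod 127571).
From k ≡ 21047 (mod 127571) write k = 21047 + 127571t. Substituting into k ≡ 88 (mod 167) gives 127571t ≡ 83 (mod 167), and since 150⁻¹ ≡ 108 (mod 167), t ≡ 113. Hence k ≡ 21047 + 127571·113 = 14436570 (mod 21304357).
From k ≡ 14436570 (mod 21304357) write k = 14436570 + 21304357t. Substituting into k ≡ 119 (mod 151) gives 21304357t ≡ 55 (mod 151), and since 69⁻¹ ≡ 116 (mod 151), t ≡ 38. Hence k ≡ 14436570 + 21304357·38 = 824002136 (mod 3216957907).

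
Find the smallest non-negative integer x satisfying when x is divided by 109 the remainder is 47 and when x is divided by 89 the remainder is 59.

5933

From x ≡ 47 (mod 109) write x = 47 + 109t. Substituting into x ≡ 59 (mod 89) gives 109t ≡ 12 (mod 89), and since 20⁻¹ ≡ 49 (mod 89), t ≡ 54. Hence x ≡ 47 + 109·54 = 5933 (mod 9701).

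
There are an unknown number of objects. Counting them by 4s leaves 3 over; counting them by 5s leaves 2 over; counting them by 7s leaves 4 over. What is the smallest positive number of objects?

67

From N ≡ 3 (mod 4) write N = 3 + 4t. Substituting into N ≡ 2 (mod 5) gives 4t ≡ 4 (mod 5), and since 4⁻¹ ≡ 4 (mod 5), t ≡ 1. Hence N ≡ 3 + 4·1 = 7 (mod 20).
From N ≡ 7 (mod 20) write N = 7 + 20t. Substituting into N ≡ 4 (mod 7) gives 20t ≡ 4 (mod 7), and since 6⁻¹ ≡ 6 (mod 7), t ≡ 3. Hence N ≡ 7 + 20·3 = 67 (mod 140).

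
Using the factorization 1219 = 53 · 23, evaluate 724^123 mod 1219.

Mod 53: 724 ≡ 35; by Fermat, exponent reduces to 123 mod 52 = 19; 35^19 ≡ 14 (mod 53).
Mod 23: 724 ≡ 11; by Fermat, exponent reduces to 123 mod 22 = 13; 11^13 ≡ 17 (mod 23).
Combine by CRT: x ≡ 14 (mod 53), x ≡ 17 (mod 23) ⇒ x ≡ 385 (mod 1219).

385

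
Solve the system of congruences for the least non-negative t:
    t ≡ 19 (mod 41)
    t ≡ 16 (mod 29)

306

From t ≡ 19 (mod 41) write t = 19 + 41s. Substituting into t ≡ 16 (mod 29) gives 41s ≡ 26 (mod 29), and since 12⁻¹ ≡ 17 (mod 29), s ≡ 7. Hence t ≡ 19 + 41·7 = 306 (mod 1189).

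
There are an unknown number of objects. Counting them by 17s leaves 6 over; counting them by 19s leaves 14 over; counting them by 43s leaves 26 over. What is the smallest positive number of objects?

1230

From N ≡ 6 (mod 17) write N = 6 + 17t. Substituting into N ≡ 14 (mod 19) gives 17t ≡ 8 (mod 19), and since 17⁻¹ ≡ 9 (mod 19), t ≡ 15. Hence N ≡ 6 + 17·15 = 261 (mod 323).
From N ≡ 261 (mod 323) write N = 261 + 323t. Substituting into N ≡ 26 (mod 43) gives 323t ≡ 23 (mod 43), and since 22⁻¹ ≡ 2 (mod 43), t ≡ 3. Hence N ≡ 261 + 323·3 = 1230 (mod 13889).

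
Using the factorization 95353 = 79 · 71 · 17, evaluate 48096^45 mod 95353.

43855

Mod 79: 48096 ≡ 64; 64^45 ≡ 10 (mod 79).
Mod 71: 48096 ≡ 29; 29^45 ≡ 48 (mod 71).
Mod 17: 48096 ≡ 3; by Fermat, exponent reduces to 45 mod 16 = 13; 3^13 ≡ 12 (mod 17).
Combine by CRT: x ≡ 10 (mod 79), x ≡ 48 (mod 71), x ≡ 12 (mod 17) ⇒ x ≡ 43855 (mod 95353).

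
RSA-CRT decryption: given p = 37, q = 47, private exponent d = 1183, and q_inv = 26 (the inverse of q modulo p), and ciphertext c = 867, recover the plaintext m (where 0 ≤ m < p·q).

638

d_p = d mod (p−1) = 1183 mod 36 = 31; d_q = d mod (q−1) = 33.
m₁ = c^(d_p) mod p: c ≡ 16 (mod 37), and 16^31 mod 37 = 9.
m₂ = c^(d_q) mod q: c ≡ 21 (mod 47), and 21^33 mod 47 = 27.
h = q_inv·(m₁ − m₂) mod p = 26·(9 − 27) mod 37 = 13.
m = m₂ + h·q = 27 + 13·47 = 638.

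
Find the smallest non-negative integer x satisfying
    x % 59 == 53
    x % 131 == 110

5481

From x ≡ 53 (mod 59) write x = 53 + 59t. Substituting into x ≡ 110 (mod 131) gives 59t ≡ 57 (mod 131), and since 59⁻¹ ≡ 20 (mod 131), t ≡ 92. Hence x ≡ 53 + 59·92 = 5481 (mod 7729).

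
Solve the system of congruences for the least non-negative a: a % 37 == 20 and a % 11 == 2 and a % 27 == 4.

From a ≡ 20 (mod 37) write a = 20 + 37t. Substituting into a ≡ 2 (mod 11) gives 37t ≡ 4 (mod 11), and since 4⁻¹ ≡ 3 (mod 11), t ≡ 1. Hence a ≡ 20 + 37·1 = 57 (mod 407).
From a ≡ 57 (mod 407) write a = 57 + 407t. Substituting into a ≡ 4 (mod 27) gives 407t ≡ 1 (mod 27), and since 2⁻¹ ≡ 14 (mod 27), t ≡ 14. Hence a ≡ 57 + 407·14 = 5755 (mod 10989).

5755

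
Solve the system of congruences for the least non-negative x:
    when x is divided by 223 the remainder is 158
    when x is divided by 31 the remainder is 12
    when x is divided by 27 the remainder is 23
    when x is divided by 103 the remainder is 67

The moduli are pairwise coprime; N = 223·31·27·103 = 19225053.
N/223 = 86211; 86211 ≡ 133 (mod 223); 133·166 ≡ 1, so inverse 166.
N/31 = 620163; 620163 ≡ 8 (mod 31); 8·4 ≡ 1, so inverse 4.
N/27 = 712039; 712039 ≡ 22 (mod 27); 22·16 ≡ 1, so inverse 16.
N/103 = 186651; 186651 ≡ 15 (mod 103); 15·55 ≡ 1, so inverse 55.
x ≡ 158·86211·166 + 12·620163·4 + 23·712039·16 + 67·186651·55 = 3240749219.
3240749219 mod 19225053 = 10940315.

10940315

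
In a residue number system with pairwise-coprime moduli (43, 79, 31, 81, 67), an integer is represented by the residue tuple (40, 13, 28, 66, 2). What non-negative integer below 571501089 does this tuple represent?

From x ≡ 40 (mod 43) write x = 40 + 43t. Substituting into x ≡ 13 (mod 79) gives 43t ≡ 52 (mod 79), and since 43⁻¹ ≡ 68 (mod 79), t ≡ 60. Hence x ≡ 40 + 43·60 = 2620 (mod 3397).
From x ≡ 2620 (mod 3397) write x = 2620 + 3397t. Substituting into x ≡ 28 (mod 31) gives 3397t ≡ 12 (mod 31), and since 18⁻¹ ≡ 19 (mod 31), t ≡ 11. Hence x ≡ 2620 + 3397·11 = 39987 (mod 105307).
From x ≡ 39987 (mod 105307) write x = 39987 + 105307t. Substituting into x ≡ 66 (mod 81) gives 105307t ≡ 12 (mod 81), and since 7⁻¹ ≡ 58 (mod 81), t ≡ 48. Hence x ≡ 39987 + 105307·48 = 5094723 (mod 8529867).
From x ≡ 5094723 (mod 8529867) write x = 5094723 + 8529867t. Substituting into x ≡ 2 (mod 67) gives 8529867t ≡ 26 (mod 67), and since 30⁻¹ ≡ 38 (mod 67), t ≡ 50. Hence x ≡ 5094723 + 8529867·50 = 431588073 (mod 571501089).

431588073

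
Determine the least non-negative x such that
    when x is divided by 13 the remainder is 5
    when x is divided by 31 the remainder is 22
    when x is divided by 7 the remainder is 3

The moduli are pairwise coprime; N = 13·31·7 = 2821.
N/13 = 217; 217 ≡ 9 (mod 13); 9·3 ≡ 1, so inverse 3.
N/31 = 91; 91 ≡ 29 (mod 31); 29·15 ≡ 1, so inverse 15.
N/7 = 403; 403 ≡ 4 (mod 7); 4·2 ≡ 1, so inverse 2.
x ≡ 5·217·3 + 22·91·15 + 3·403·2 = 35703.
35703 mod 2821 = 1851.

1851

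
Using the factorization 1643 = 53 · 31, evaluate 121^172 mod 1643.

1626

Mod 53: 121 ≡ 15; by Fermat, exponent reduces to 172 mod 52 = 16; 15^16 ≡ 36 (mod 53).
Mod 31: 121 ≡ 28; by Fermat, exponent reduces to 172 mod 30 = 22; 28^22 ≡ 14 (mod 31).
Combine by CRT: x ≡ 36 (mod 53), x ≡ 14 (mod 31) ⇒ x ≡ 1626 (mod 1643).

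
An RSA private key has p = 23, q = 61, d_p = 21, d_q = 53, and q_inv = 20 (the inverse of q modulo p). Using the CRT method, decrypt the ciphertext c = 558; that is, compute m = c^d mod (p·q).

m₁ = c^(d_p) mod p: c ≡ 6 (mod 23), and 6^21 mod 23 = 4.
m₂ = c^(d_q) mod q: c ≡ 9 (mod 61), and 9^53 mod 61 = 58.
h = q_inv·(m₁ − m₂) mod p = 20·(4 − 58) mod 23 = 1.
m = m₂ + h·q = 58 + 1·61 = 119.

119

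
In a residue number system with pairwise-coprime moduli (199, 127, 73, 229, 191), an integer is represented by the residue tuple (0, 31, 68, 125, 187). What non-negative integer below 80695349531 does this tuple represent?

32130204884

The moduli are pairwise coprime; N = 199·127·73·229·191 = 80695349531.
N/199 = 405504269; 405504269 ≡ 178 (mod 199); 178·180 ≡ 1, so inverse 180.
N/127 = 635396453; 635396453 ≡ 86 (mod 127); 86·96 ≡ 1, so inverse 96.
N/73 = 1105415747; 1105415747 ≡ 34 (mod 73); 34·58 ≡ 1, so inverse 58.
N/229 = 352381439; 352381439 ≡ 132 (mod 229); 132·144 ≡ 1, so inverse 144.
N/191 = 422488741; 422488741 ≡ 179 (mod 191); 179·175 ≡ 1, so inverse 175.
x ≡ 0·405504269·180 + 31·635396453·96 + 68·1105415747·58 + 125·352381439·144 + 187·422488741·175 = 26419509501521.
26419509501521 mod 80695349531 = 32130204884.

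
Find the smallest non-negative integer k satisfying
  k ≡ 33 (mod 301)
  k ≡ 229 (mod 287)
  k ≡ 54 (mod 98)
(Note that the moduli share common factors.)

gcd(301, 287) = 7 and 7 | (229 − 33), so the pair is consistent; merging gives k ≡ 4247 (mod 12341), where 12341 = lcm(301, 287).
gcd(12341, 98) = 7 and 7 | (54 − 4247), so the pair is consistent; merging gives k ≡ 139998 (mod 172774), where 172774 = lcm(12341, 98).
The solution is unique modulo lcm(301, 287, 98) = 172774.

139998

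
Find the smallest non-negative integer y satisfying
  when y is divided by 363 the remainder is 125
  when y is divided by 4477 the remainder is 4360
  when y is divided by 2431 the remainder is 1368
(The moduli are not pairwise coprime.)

gcd(363, 4477) = 121 and 121 | (4360 − 125), so the pair is consistent; merging gives y ≡ 8837 (mod 13431), where 13431 = lcm(363, 4477).
gcd(13431, 2431) = 11 and 11 | (1368 − 8837), so the pair is consistent; merging gives y ≡ 2668175 (mod 2968251), where 2968251 = lcm(13431, 2431).
The solution is unique modulo lcm(363, 4477, 2431) = 2968251.

2668175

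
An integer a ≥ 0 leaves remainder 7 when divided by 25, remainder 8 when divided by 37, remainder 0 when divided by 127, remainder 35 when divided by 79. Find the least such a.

4729607

The moduli are pairwise coprime; N = 25·37·127·79 = 9280525.
N/25 = 371221; 371221 ≡ 21 (mod 25); 21·6 ≡ 1, so inverse 6.
N/37 = 250825; 250825 ≡ 2 (mod 37); 2·19 ≡ 1, so inverse 19.
N/127 = 73075; 73075 ≡ 50 (mod 127); 50·94 ≡ 1, so inverse 94.
N/79 = 117475; 117475 ≡ 2 (mod 79); 2·40 ≡ 1, so inverse 40.
a ≡ 7·371221·6 + 8·250825·19 + 0·73075·94 + 35·117475·40 = 218181682.
218181682 mod 9280525 = 4729607.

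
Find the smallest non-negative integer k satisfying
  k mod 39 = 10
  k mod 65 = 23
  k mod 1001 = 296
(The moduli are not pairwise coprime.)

7303

gcd(39, 65) = 13 and 13 | (23 − 10), so the pair is consistent; merging gives k ≡ 88 (mod 195), where 195 = lcm(39, 65).
gcd(195, 1001) = 13 and 13 | (296 − 88), so the pair is consistent; merging gives k ≡ 7303 (mod 15015), where 15015 = lcm(195, 1001).
The solution is unique modulo lcm(39, 65, 1001) = 15015.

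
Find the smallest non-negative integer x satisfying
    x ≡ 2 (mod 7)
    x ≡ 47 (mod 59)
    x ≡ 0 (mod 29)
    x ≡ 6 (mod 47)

531106

The moduli are pairwise coprime; N = 7·59·29·47 = 562919.
N/7 = 80417; 80417 ≡ 1 (mod 7), inverse 1.
N/59 = 9541; 9541 ≡ 42 (mod 59); 42·52 ≡ 1, so inverse 52.
N/29 = 19411; 19411 ≡ 10 (mod 29); 10·3 ≡ 1, so inverse 3.
N/47 = 11977; 11977 ≡ 39 (mod 47); 39·41 ≡ 1, so inverse 41.
x ≡ 2·80417·1 + 47·9541·52 + 0·19411·3 + 6·11977·41 = 26425380.
26425380 mod 562919 = 531106.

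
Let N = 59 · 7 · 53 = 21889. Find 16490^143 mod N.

Mod 59: 16490 ≡ 29; by Fermat, exponent reduces to 143 mod 58 = 27; 29^27 ≡ 4 (mod 59).
Mod 7: 16490 ≡ 5; by Fermat, exponent reduces to 143 mod 6 = 5; 5^5 ≡ 3 (mod 7).
Mod 53: 16490 ≡ 7; by Fermat, exponent reduces to 143 mod 52 = 39; 7^39 ≡ 52 (mod 53).
Combine by CRT: x ≡ 4 (mod 59), x ≡ 3 (mod 7), x ≡ 52 (mod 53) ⇒ x ≡ 6730 (mod 21889).

6730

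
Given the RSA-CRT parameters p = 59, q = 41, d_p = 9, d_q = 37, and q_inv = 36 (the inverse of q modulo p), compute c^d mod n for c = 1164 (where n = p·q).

m₁ = c^(d_p) mod p: c ≡ 43 (mod 59), and 43^9 mod 59 = 10.
m₂ = c^(d_q) mod q: c ≡ 16 (mod 41), and 16^37 mod 41 = 10.
h = q_inv·(m₁ − m₂) mod p = 36·(10 − 10) mod 59 = 0.
m = m₂ + h·q = 10 + 0·41 = 10.

10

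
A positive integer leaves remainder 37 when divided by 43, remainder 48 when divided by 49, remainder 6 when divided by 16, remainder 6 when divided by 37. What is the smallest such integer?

397830

From t ≡ 37 (mod 43) write t = 37 + 43s. Substituting into t ≡ 48 (mod 49) gives 43s ≡ 11 (mod 49), and since 43⁻¹ ≡ 8 (mod 49), s ≡ 39. Hence t ≡ 37 + 43·39 = 1714 (mod 2107).
From t ≡ 1714 (mod 2107) write t = 1714 + 2107s. Substituting into t ≡ 6 (mod 16) gives 2107s ≡ 4 (mod 16), and since 11⁻¹ ≡ 3 (mod 16), s ≡ 12. Hence t ≡ 1714 + 2107·12 = 26998 (mod 33712).
From t ≡ 26998 (mod 33712) write t = 26998 + 33712s. Substituting into t ≡ 6 (mod 37) gives 33712s ≡ 18 (mod 37), and since 5⁻¹ ≡ 15 (mod 37), s ≡ 11. Hence t ≡ 26998 + 33712·11 = 397830 (mod 1247344).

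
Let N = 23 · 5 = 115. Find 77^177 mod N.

77

Mod 23: 77 ≡ 8; by Fermat, exponent reduces to 177 mod 22 = 1; 8^1 ≡ 8 (mod 23).
Mod 5: 77 ≡ 2; by Fermat, exponent reduces to 177 mod 4 = 1; 2^1 ≡ 2 (mod 5).
Combine by CRT: x ≡ 8 (mod 23), x ≡ 2 (mod 5) ⇒ x ≡ 77 (mod 115).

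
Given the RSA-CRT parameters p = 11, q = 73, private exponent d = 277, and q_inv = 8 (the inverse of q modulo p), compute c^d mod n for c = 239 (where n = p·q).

d_p = d mod (p−1) = 277 mod 10 = 7; d_q = d mod (q−1) = 61.
m₁ = c^(d_p) mod p: c ≡ 8 (mod 11), and 8^7 mod 11 = 2.
m₂ = c^(d_q) mod q: c ≡ 20 (mod 73), and 20^61 mod 73 = 34.
h = q_inv·(m₁ − m₂) mod p = 8·(2 − 34) mod 11 = 8.
m = m₂ + h·q = 34 + 8·73 = 618.

618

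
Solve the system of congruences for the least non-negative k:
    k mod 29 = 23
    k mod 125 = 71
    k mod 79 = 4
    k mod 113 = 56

4297446

The moduli are pairwise coprime; N = 29·125·79·113 = 32360375.
N/29 = 1115875; 1115875 ≡ 13 (mod 29); 13·9 ≡ 1, so inverse 9.
N/125 = 258883; 258883 ≡ 8 (mod 125); 8·47 ≡ 1, so inverse 47.
N/79 = 409625; 409625 ≡ 10 (mod 79); 10·8 ≡ 1, so inverse 8.
N/113 = 286375; 286375 ≡ 33 (mod 113); 33·24 ≡ 1, so inverse 24.
k ≡ 23·1115875·9 + 71·258883·47 + 4·409625·8 + 56·286375·24 = 1492874696.
1492874696 mod 32360375 = 4297446.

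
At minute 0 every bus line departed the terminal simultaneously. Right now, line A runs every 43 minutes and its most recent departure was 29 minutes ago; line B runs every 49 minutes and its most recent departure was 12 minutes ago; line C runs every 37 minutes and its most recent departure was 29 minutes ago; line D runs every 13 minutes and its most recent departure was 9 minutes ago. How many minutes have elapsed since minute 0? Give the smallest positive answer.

303910

The moduli are pairwise coprime; N = 43·49·37·13 = 1013467.
N/43 = 23569; 23569 ≡ 5 (mod 43); 5·26 ≡ 1, so inverse 26.
N/49 = 20683; 20683 ≡ 5 (mod 49); 5·10 ≡ 1, so inverse 10.
N/37 = 27391; 27391 ≡ 11 (mod 37); 11·27 ≡ 1, so inverse 27.
N/13 = 77959; 77959 ≡ 11 (mod 13); 11·6 ≡ 1, so inverse 6.
t ≡ 29·23569·26 + 12·20683·10 + 29·27391·27 + 9·77959·6 = 45909925.
45909925 mod 1013467 = 303910.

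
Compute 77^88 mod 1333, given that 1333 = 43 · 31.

Mod 43: 77 ≡ 34; by Fermat, exponent reduces to 88 mod 42 = 4; 34^4 ≡ 25 (mod 43).
Mod 31: 77 ≡ 15; by Fermat, exponent reduces to 88 mod 30 = 28; 15^28 ≡ 4 (mod 31).
Combine by CRT: x ≡ 25 (mod 43), x ≡ 4 (mod 31) ⇒ x ≡ 283 (mod 1333).

283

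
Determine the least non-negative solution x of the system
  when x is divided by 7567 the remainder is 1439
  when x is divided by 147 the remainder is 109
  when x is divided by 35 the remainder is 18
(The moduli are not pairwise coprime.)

16573

Combine the congruences pairwise.
gcd(7567, 147) = 7 and 7 | (109 − 1439), so the pair is consistent; merging gives x ≡ 16573 (mod 158907), where 158907 = lcm(7567, 147).
gcd(158907, 35) = 7 and 7 | (18 − 16573), so the pair is consistent; merging gives x ≡ 16573 (mod 794535), where 794535 = lcm(158907, 35).
The solution is unique modulo lcm(7567, 147, 35) = 794535.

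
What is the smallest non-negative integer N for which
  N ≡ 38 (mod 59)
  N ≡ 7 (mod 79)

From N ≡ 38 (mod 59) write N = 38 + 59t. Substituting into N ≡ 7 (mod 79) gives 59t ≡ 48 (mod 79), and since 59⁻¹ ≡ 75 (mod 79), t ≡ 45. Hence N ≡ 38 + 59·45 = 2693 (mod 4661).

2693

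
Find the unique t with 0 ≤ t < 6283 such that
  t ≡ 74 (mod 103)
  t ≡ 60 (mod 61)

2134

From t ≡ 74 (mod 103) write t = 74 + 103s. Substituting into t ≡ 60 (mod 61) gives 103s ≡ 47 (mod 61), and since 42⁻¹ ≡ 16 (mod 61), s ≡ 20. Hence t ≡ 74 + 103·20 = 2134 (mod 6283).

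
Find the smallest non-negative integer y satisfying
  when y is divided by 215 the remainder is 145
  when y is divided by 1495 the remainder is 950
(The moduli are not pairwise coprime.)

24870

gcd(215, 1495) = 5 and 5 | (950 − 145), so the pair is consistent; merging gives y ≡ 24870 (mod 64285), where 64285 = lcm(215, 1495).
The solution is unique modulo lcm(215, 1495) = 64285.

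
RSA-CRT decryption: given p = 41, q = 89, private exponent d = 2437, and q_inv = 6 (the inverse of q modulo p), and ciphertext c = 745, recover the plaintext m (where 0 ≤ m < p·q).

d_p = d mod (p−1) = 2437 mod 40 = 37; d_q = d mod (q−1) = 61.
m₁ = c^(d_p) mod p: c ≡ 7 (mod 41), and 7^37 mod 41 = 11.
m₂ = c^(d_q) mod q: c ≡ 33 (mod 89), and 33^61 mod 89 = 7.
h = q_inv·(m₁ − m₂) mod p = 6·(11 − 7) mod 41 = 24.
m = m₂ + h·q = 7 + 24·89 = 2143.

2143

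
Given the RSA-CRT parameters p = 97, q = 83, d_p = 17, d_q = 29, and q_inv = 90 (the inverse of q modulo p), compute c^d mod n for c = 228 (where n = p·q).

m₁ = c^(d_p) mod p: c ≡ 34 (mod 97), and 34^17 mod 97 = 63.
m₂ = c^(d_q) mod q: c ≡ 62 (mod 83), and 62^29 mod 83 = 72.
h = q_inv·(m₁ − m₂) mod p = 90·(63 − 72) mod 97 = 63.
m = m₂ + h·q = 72 + 63·83 = 5301.

5301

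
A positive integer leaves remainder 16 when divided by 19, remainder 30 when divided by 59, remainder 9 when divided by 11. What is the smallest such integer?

The moduli are pairwise coprime; N = 19·59·11 = 12331.
N/19 = 649; 649 ≡ 3 (mod 19); 3·13 ≡ 1, so inverse 13.
N/59 = 209; 209 ≡ 32 (mod 59); 32·24 ≡ 1, so inverse 24.
N/11 = 1121; 1121 ≡ 10 (mod 11); 10·10 ≡ 1, so inverse 10.
m ≡ 16·649·13 + 30·209·24 + 9·1121·10 = 386362.
386362 mod 12331 = 4101.

4101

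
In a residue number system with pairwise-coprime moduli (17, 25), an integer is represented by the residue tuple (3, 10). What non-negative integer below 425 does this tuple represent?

From x ≡ 3 (mod 17) write x = 3 + 17t. Substituting into x ≡ 10 (mod 25) gives 17t ≡ 7 (mod 25), and since 17⁻¹ ≡ 3 (mod 25), t ≡ 21. Hence x ≡ 3 + 17·21 = 360 (mod 425).

360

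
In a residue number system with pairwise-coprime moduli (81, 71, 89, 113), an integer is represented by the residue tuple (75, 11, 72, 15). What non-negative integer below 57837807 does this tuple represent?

Combine the congruences pairwise.
From x ≡ 75 (mod 81) write x = 75 + 81t. Substituting into x ≡ 11 (mod 71) gives 81t ≡ 7 (mod 71), and since 10⁻¹ ≡ 64 (mod 71), t ≡ 22. Hence x ≡ 75 + 81·22 = 1857 (mod 5751).
From x ≡ 1857 (mod 5751) write x = 1857 + 5751t. Substituting into x ≡ 72 (mod 89) gives 5751t ≡ 84 (mod 89), and since 55⁻¹ ≡ 34 (mod 89), t ≡ 8. Hence x ≡ 1857 + 5751·8 = 47865 (mod 511839).
From x ≡ 47865 (mod 511839) write x = 47865 + 511839t. Substituting into x ≡ 15 (mod 113) gives 511839t ≡ 62 (mod 113), and since 62⁻¹ ≡ 31 (mod 113), t ≡ 1. Hence x ≡ 47865 + 511839·1 = 559704 (mod 57837807).

559704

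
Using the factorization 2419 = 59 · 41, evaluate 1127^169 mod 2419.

1765

Mod 59: 1127 ≡ 6; by Fermat, exponent reduces to 169 mod 58 = 53; 6^53 ≡ 54 (mod 59).
Mod 41: 1127 ≡ 20; by Fermat, exponent reduces to 169 mod 40 = 9; 20^9 ≡ 2 (mod 41).
Combine by CRT: x ≡ 54 (mod 59), x ≡ 2 (mod 41) ⇒ x ≡ 1765 (mod 2419).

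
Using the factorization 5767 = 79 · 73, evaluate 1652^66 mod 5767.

Mod 79: 1652 ≡ 72; 72^66 ≡ 10 (mod 79).
Mod 73: 1652 ≡ 46; 46^66 ≡ 72 (mod 73).
Combine by CRT: x ≡ 10 (mod 79), x ≡ 72 (mod 73) ⇒ x ≡ 4671 (mod 5767).

4671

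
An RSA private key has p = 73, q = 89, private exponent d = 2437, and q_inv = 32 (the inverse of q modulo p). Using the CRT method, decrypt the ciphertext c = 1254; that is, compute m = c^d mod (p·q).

1285

d_p = d mod (p−1) = 2437 mod 72 = 61; d_q = d mod (q−1) = 61.
m₁ = c^(d_p) mod p: c ≡ 13 (mod 73), and 13^61 mod 73 = 44.
m₂ = c^(d_q) mod q: c ≡ 8 (mod 89), and 8^61 mod 89 = 39.
h = q_inv·(m₁ − m₂) mod p = 32·(44 − 39) mod 73 = 14.
m = m₂ + h·q = 39 + 14·89 = 1285.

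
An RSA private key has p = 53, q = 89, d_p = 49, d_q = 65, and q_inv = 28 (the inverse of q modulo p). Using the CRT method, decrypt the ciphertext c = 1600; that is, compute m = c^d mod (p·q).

3248

m₁ = c^(d_p) mod p: c ≡ 10 (mod 53), and 10^49 mod 53 = 15.
m₂ = c^(d_q) mod q: c ≡ 87 (mod 89), and 87^65 mod 89 = 44.
h = q_inv·(m₁ − m₂) mod p = 28·(15 − 44) mod 53 = 36.
m = m₂ + h·q = 44 + 36·89 = 3248.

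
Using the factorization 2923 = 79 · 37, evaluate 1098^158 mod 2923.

Mod 79: 1098 ≡ 71; by Fermat, exponent reduces to 158 mod 78 = 2; 71^2 ≡ 64 (mod 79).
Mod 37: 1098 ≡ 25; by Fermat, exponent reduces to 158 mod 36 = 14; 25^14 ≡ 7 (mod 37).
Combine by CRT: x ≡ 64 (mod 79), x ≡ 7 (mod 37) ⇒ x ≡ 2671 (mod 2923).

2671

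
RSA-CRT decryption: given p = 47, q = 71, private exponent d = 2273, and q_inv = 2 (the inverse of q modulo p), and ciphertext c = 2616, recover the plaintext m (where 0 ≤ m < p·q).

1376

d_p = d mod (p−1) = 2273 mod 46 = 19; d_q = d mod (q−1) = 33.
m₁ = c^(d_p) mod p: c ≡ 31 (mod 47), and 31^19 mod 47 = 13.
m₂ = c^(d_q) mod q: c ≡ 60 (mod 71), and 60^33 mod 71 = 27.
h = q_inv·(m₁ − m₂) mod p = 2·(13 − 27) mod 47 = 19.
m = m₂ + h·q = 27 + 19·71 = 1376.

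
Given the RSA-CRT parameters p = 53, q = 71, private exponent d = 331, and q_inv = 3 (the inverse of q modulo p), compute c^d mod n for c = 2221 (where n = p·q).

1820

d_p = d mod (p−1) = 331 mod 52 = 19; d_q = d mod (q−1) = 51.
m₁ = c^(d_p) mod p: c ≡ 48 (mod 53), and 48^19 mod 53 = 18.
m₂ = c^(d_q) mod q: c ≡ 20 (mod 71), and 20^51 mod 71 = 45.
h = q_inv·(m₁ − m₂) mod p = 3·(18 − 45) mod 53 = 25.
m = m₂ + h·q = 45 + 25·71 = 1820.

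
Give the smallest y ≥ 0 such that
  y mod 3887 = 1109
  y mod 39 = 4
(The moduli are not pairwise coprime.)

4996

Combine the congruences pairwise.
gcd(3887, 39) = 13 and 13 | (4 − 1109), so the pair is consistent; merging gives y ≡ 4996 (mod 11661), where 11661 = lcm(3887, 39).
The solution is unique modulo lcm(3887, 39) = 11661.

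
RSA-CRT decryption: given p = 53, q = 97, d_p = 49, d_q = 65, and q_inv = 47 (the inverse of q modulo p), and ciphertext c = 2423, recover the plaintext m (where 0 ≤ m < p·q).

1721

m₁ = c^(d_p) mod p: c ≡ 38 (mod 53), and 38^49 mod 53 = 25.
m₂ = c^(d_q) mod q: c ≡ 95 (mod 97), and 95^65 mod 97 = 72.
h = q_inv·(m₁ − m₂) mod p = 47·(25 − 72) mod 53 = 17.
m = m₂ + h·q = 72 + 17·97 = 1721.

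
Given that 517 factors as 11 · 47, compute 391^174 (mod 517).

Mod 11: 391 ≡ 6; by Fermat, exponent reduces to 174 mod 10 = 4; 6^4 ≡ 9 (mod 11).
Mod 47: 391 ≡ 15; by Fermat, exponent reduces to 174 mod 46 = 36; 15^36 ≡ 3 (mod 47).
Combine by CRT: x ≡ 9 (mod 11), x ≡ 3 (mod 47) ⇒ x ≡ 97 (mod 517).

97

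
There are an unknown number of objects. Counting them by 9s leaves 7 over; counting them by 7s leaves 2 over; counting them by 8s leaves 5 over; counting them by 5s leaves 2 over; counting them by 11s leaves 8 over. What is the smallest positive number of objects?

From N ≡ 7 (mod 9) write N = 7 + 9t. Substituting into N ≡ 2 (mod 7) gives 9t ≡ 2 (mod 7), and since 2⁻¹ ≡ 4 (mod 7), t ≡ 1. Hence N ≡ 7 + 9·1 = 16 (mod 63).
From N ≡ 16 (mod 63) write N = 16 + 63t. Substituting into N ≡ 5 (mod 8) gives 63t ≡ 5 (mod 8), and since 7⁻¹ ≡ 7 (mod 8), t ≡ 3. Hence N ≡ 16 + 63·3 = 205 (mod 504).
From N ≡ 205 (mod 504) write N = 205 + 504t. Substituting into N ≡ 2 (mod 5) gives 504t ≡ 2 (mod 5), and since 4⁻¹ ≡ 4 (mod 5), t ≡ 3. Hence N ≡ 205 + 504·3 = 1717 (mod 2520).
From N ≡ 1717 (mod 2520) write N = 1717 + 2520t. Substituting into N ≡ 8 (mod 11) gives 2520t ≡ 7 (mod 11), and since 1⁻¹ ≡ 1 (mod 11), t ≡ 7. Hence N ≡ 1717 + 2520·7 = 19357 (mod 27720).

19357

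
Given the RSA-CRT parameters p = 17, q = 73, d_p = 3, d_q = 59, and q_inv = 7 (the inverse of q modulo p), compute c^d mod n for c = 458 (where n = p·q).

1121

m₁ = c^(d_p) mod p: c ≡ 16 (mod 17), and 16^3 mod 17 = 16.
m₂ = c^(d_q) mod q: c ≡ 20 (mod 73), and 20^59 mod 73 = 26.
h = q_inv·(m₁ − m₂) mod p = 7·(16 − 26) mod 17 = 15.
m = m₂ + h·q = 26 + 15·73 = 1121.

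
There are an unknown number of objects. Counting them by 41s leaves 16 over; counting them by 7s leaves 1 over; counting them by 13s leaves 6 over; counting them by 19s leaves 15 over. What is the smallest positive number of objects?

The moduli are pairwise coprime; M = 41·7·13·19 = 70889.
M/41 = 1729; 1729 ≡ 7 (mod 41); 7·6 ≡ 1, so inverse 6.
M/7 = 10127; 10127 ≡ 5 (mod 7); 5·3 ≡ 1, so inverse 3.
M/13 = 5453; 5453 ≡ 6 (mod 13); 6·11 ≡ 1, so inverse 11.
M/19 = 3731; 3731 ≡ 7 (mod 19); 7·11 ≡ 1, so inverse 11.
N ≡ 16·1729·6 + 1·10127·3 + 6·5453·11 + 15·3731·11 = 1171878.
1171878 mod 70889 = 37654.

37654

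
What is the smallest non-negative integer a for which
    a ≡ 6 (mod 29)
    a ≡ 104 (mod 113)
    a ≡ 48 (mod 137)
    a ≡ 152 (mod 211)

78339388

The moduli are pairwise coprime; N = 29·113·137·211 = 94728239.
N/29 = 3266491; 3266491 ≡ 18 (mod 29); 18·21 ≡ 1, so inverse 21.
N/113 = 838303; 838303 ≡ 69 (mod 113); 69·95 ≡ 1, so inverse 95.
N/137 = 691447; 691447 ≡ 8 (mod 137); 8·120 ≡ 1, so inverse 120.
N/211 = 448949; 448949 ≡ 152 (mod 211); 152·118 ≡ 1, so inverse 118.
a ≡ 6·3266491·21 + 104·838303·95 + 48·691447·120 + 152·448949·118 = 20729095490.
20729095490 mod 94728239 = 78339388.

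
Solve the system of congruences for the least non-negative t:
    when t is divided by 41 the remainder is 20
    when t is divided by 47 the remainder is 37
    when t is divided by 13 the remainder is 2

15641

The moduli are pairwise coprime; N = 41·47·13 = 25051.
N/41 = 611; 611 ≡ 37 (mod 41); 37·10 ≡ 1, so inverse 10.
N/47 = 533; 533 ≡ 16 (mod 47); 16·3 ≡ 1, so inverse 3.
N/13 = 1927; 1927 ≡ 3 (mod 13); 3·9 ≡ 1, so inverse 9.
t ≡ 20·611·10 + 37·533·3 + 2·1927·9 = 216049.
216049 mod 25051 = 15641.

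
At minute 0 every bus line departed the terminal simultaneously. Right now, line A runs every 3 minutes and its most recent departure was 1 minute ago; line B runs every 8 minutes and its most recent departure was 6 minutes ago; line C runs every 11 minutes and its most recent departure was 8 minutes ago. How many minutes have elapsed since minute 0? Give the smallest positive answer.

118

The moduli are pairwise coprime; N = 3·8·11 = 264.
N/3 = 88; 88 ≡ 1 (mod 3), inverse 1.
N/8 = 33; 33 ≡ 1 (mod 8), inverse 1.
N/11 = 24; 24 ≡ 2 (mod 11); 2·6 ≡ 1, so inverse 6.
t ≡ 1·88·1 + 6·33·1 + 8·24·6 = 1438.
1438 mod 264 = 118.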